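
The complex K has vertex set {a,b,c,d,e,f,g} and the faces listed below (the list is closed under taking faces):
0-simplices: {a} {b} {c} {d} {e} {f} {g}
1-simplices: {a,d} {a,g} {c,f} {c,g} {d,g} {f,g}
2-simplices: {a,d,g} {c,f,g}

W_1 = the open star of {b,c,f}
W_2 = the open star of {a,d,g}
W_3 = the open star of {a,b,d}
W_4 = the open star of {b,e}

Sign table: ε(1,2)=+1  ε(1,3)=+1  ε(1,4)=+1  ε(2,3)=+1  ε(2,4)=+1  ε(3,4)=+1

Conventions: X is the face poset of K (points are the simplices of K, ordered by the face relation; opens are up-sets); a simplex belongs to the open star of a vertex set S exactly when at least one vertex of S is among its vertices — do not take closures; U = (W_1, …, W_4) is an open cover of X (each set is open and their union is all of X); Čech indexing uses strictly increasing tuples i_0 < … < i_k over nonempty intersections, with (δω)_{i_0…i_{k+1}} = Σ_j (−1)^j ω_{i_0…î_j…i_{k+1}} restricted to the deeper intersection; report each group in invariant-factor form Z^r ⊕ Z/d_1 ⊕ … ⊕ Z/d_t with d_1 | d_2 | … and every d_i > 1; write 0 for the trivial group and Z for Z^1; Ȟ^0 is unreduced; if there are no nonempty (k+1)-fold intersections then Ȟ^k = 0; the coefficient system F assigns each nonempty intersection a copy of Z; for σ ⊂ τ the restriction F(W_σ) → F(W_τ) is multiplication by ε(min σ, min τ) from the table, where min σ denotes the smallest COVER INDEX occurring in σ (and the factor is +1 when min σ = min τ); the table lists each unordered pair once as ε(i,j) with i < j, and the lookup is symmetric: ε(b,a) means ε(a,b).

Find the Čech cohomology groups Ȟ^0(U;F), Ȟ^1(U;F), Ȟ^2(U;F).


nonempty intersections:
  W1={{b},{c},{f},{c,f},{c,g},{f,g},{c,f,g}} W2={{a},{d},{g},{a,d},{a,g},{c,g},{d,g},{f,g},{a,d,g},{c,f,g}} W3={{a},{b},{d},{a,d},{a,g},{d,g},{a,d,g}} W4={{b},{e}}
  W12={{c,g},{f,g},{c,f,g}} W13={{b}} W14={{b}} W23={{a},{d},{a,d},{a,g},{d,g},{a,d,g}} W34={{b}}
  W134={{b}}
C dims 4,5,1; δ0: rk 3, SNF 1^3; δ1: rk 1, SNF 1^1
Ȟ^0: (4−3)−0=1 ⇒ Z
Ȟ^1: (5−1)−3=1 ⇒ Z
Ȟ^2: (1−0)−1=0 ⇒ 0

Ȟ^0 = Z, Ȟ^1 = Z, Ȟ^2 = 0


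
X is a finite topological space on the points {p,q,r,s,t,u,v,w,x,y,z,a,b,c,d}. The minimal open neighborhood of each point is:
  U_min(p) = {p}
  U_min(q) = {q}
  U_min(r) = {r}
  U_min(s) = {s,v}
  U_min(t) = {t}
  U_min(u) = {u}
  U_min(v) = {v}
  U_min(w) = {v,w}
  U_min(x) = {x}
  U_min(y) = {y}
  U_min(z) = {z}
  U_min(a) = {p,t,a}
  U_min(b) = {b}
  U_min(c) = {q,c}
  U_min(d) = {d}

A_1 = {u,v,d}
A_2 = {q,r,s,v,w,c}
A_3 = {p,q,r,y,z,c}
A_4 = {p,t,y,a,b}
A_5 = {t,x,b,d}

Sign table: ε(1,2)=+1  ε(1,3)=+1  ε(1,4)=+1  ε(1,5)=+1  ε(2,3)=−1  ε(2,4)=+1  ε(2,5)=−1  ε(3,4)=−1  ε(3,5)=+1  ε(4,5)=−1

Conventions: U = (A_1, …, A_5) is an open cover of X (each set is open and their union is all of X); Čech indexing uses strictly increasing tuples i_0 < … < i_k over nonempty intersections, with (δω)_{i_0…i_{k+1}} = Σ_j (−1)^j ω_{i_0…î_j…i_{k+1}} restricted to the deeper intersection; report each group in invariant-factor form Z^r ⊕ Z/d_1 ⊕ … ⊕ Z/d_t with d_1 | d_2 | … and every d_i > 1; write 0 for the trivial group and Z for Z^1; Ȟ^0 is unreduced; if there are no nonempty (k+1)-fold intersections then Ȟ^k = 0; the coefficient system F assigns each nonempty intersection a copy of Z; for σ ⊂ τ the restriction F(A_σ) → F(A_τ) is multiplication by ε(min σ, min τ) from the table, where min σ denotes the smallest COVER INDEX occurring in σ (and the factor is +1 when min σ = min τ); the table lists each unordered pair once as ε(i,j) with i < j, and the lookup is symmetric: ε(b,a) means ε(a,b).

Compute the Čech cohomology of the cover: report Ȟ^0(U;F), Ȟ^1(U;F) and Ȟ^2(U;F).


Ȟ^0 ≅ 0; Ȟ^1 ≅ Z/2; Ȟ^2 ≅ 0

nerve of the cover:
  A12={v} A15={d} A23={q,r,c} A34={p,y} A45={t,b}
C dims 5,5; δ0: rk 5, SNF 1^4·2
Ȟ^0 = (5 − 5) − 0 = 0, so Ȟ^0 ≅ 0
Ȟ^1 = (5 − 0) − 5 = 0 plus torsion [2], so Ȟ^1 ≅ Z/2
Ȟ^2 = (0 − 0) − 0 = 0, so Ȟ^2 ≅ 0


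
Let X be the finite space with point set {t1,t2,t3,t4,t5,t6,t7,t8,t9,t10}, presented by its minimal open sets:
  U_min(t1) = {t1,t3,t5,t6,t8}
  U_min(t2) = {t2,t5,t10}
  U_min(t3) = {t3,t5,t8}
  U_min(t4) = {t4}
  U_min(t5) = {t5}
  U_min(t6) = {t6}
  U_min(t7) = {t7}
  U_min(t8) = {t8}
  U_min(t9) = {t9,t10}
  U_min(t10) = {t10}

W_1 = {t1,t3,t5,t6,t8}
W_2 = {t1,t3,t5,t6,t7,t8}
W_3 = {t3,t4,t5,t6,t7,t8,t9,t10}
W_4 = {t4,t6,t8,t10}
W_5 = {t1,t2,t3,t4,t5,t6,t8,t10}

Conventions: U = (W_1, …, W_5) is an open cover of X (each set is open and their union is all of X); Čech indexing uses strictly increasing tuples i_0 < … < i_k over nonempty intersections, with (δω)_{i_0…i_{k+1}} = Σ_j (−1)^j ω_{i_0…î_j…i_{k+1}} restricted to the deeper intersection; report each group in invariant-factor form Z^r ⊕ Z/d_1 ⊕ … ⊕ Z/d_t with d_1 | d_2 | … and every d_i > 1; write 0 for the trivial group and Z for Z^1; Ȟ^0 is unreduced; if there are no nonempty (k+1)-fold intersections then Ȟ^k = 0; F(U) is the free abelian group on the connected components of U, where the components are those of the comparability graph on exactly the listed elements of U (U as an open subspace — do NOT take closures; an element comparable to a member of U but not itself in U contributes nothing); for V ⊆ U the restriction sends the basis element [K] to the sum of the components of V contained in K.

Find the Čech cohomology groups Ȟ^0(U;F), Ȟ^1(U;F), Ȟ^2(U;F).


nerve of the cover:
  W12={t1,t3,t5,t6,t8} W13={t3,t5,t6,t8} W14={t6,t8} W15={t1,t3,t5,t6,t8} W23={t3,t5,t6,t7,t8} W24={t6,t8} W25={t1,t3,t5,t6,t8} W34={t4,t6,t8,t10} W35={t3,t4,t5,t6,t8,t10} W45={t4,t6,t8,t10}
  W123={t3,t5,t6,t8} W124={t6,t8} W125={t1,t3,t5,t6,t8} W134={t6,t8} W135={t3,t5,t6,t8} W145={t6,t8} W234={t6,t8} W235={t3,t5,t6,t8} W245={t6,t8} W345={t4,t6,t8,t10}
  W1234={t6,t8} W1235={t3,t5,t6,t8} W1245={t6,t8} W1345={t6,t8} W2345={t6,t8}
  W12345={t6,t8}
components per intersection:
  W1: {t1,t3,t5,t6,t8}
  W2: {t1,t3,t5,t6,t8} {t7}
  W3: {t3,t5,t8} {t4} {t6} {t7} {t9,t10}
  W4: {t4} {t6} {t8} {t10}
  W5: {t1,t2,t3,t5,t6,t8,t10} {t4}
  W12: {t1,t3,t5,t6,t8}
  W13: {t3,t5,t8} {t6}
  W14: {t6} {t8}
  W15: {t1,t3,t5,t6,t8}
  W23: {t3,t5,t8} {t6} {t7}
  W24: {t6} {t8}
  W25: {t1,t3,t5,t6,t8}
  W34: {t4} {t6} {t8} {t10}
  W35: {t3,t5,t8} {t4} {t6} {t10}
  W45: {t4} {t6} {t8} {t10}
  W123: {t3,t5,t8} {t6}
  W124: {t6} {t8}
  W125: {t1,t3,t5,t6,t8}
  W134: {t6} {t8}
  W135: {t3,t5,t8} {t6}
  W145: {t6} {t8}
  W234: {t6} {t8}
  W235: {t3,t5,t8} {t6}
  W245: {t6} {t8}
  W345: {t4} {t6} {t8} {t10}
  W1234: {t6} {t8}
  W1235: {t3,t5,t8} {t6}
  W1245: {t6} {t8}
  W1345: {t6} {t8}
  W2345: {t6} {t8}
  W12345: {t6} {t8}
C dims 14,24,21,10; δ0: rk 11, SNF 1^11; δ1: rk 13, SNF 1^13; δ2: rk 8, SNF 1^8
Ȟ^0 = (14 − 11) − 0 = 3, so Ȟ^0 ≅ Z^3
Ȟ^1 = (24 − 13) − 11 = 0, so Ȟ^1 ≅ 0
Ȟ^2 = (21 − 8) − 13 = 0, so Ȟ^2 ≅ 0

Ȟ^0(U;F) ≅ Z^3, Ȟ^1(U;F) ≅ 0 and Ȟ^2(U;F) ≅ 0


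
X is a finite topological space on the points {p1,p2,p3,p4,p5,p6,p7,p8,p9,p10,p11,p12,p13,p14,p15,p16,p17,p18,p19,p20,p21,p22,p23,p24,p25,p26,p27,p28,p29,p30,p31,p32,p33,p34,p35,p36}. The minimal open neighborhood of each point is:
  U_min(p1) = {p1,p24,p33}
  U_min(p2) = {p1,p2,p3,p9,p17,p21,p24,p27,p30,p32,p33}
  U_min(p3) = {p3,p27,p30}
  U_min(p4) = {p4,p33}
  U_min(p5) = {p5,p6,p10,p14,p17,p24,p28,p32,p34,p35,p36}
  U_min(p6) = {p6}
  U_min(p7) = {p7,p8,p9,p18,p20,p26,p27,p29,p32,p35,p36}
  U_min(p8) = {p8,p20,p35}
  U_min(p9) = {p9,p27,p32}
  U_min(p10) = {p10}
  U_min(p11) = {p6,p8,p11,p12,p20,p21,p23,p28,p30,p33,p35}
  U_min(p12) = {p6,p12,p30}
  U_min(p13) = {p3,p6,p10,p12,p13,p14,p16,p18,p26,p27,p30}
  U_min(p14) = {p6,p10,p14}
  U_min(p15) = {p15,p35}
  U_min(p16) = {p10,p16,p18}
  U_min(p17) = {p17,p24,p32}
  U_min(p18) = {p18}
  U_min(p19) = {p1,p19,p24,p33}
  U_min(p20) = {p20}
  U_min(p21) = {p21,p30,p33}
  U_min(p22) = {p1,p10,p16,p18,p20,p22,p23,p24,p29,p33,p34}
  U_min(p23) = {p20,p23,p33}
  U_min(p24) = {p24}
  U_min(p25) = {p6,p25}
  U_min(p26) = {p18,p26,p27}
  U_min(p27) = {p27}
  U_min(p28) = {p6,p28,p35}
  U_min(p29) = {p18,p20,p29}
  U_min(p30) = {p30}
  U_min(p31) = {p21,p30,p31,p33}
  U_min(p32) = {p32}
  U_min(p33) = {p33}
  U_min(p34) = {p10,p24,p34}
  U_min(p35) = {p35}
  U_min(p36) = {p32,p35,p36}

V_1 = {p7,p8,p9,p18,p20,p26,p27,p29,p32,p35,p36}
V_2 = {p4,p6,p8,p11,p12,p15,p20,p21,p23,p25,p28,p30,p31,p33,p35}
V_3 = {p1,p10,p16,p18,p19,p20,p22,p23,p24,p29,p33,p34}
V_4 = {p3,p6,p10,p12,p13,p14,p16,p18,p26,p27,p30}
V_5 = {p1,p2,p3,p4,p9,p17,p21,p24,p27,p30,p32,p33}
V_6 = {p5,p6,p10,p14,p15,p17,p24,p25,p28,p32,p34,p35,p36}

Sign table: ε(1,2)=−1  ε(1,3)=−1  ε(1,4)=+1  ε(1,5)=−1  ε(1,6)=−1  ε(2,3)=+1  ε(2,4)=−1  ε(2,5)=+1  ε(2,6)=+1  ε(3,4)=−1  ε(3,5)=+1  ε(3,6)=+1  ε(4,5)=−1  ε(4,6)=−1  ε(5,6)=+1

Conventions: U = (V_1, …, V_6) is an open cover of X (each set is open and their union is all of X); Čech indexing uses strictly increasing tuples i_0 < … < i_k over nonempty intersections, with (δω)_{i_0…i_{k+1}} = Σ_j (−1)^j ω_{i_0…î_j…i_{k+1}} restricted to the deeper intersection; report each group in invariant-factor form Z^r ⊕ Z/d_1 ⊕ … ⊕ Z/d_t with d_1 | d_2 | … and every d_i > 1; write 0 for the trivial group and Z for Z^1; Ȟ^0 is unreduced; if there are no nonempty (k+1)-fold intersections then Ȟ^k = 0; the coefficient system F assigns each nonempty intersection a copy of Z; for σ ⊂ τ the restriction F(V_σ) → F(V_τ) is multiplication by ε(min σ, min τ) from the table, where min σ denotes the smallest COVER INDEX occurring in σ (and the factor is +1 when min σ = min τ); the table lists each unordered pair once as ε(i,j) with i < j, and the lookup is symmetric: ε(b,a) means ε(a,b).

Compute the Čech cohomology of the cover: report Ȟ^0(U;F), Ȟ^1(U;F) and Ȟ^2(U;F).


intersection data:
  V12={p8,p20,p35} V13={p18,p20,p29} V14={p18,p26,p27} V15={p9,p27,p32} V16={p32,p35,p36} V23={p20,p23,p33} V24={p6,p12,p30} V25={p4,p21,p30,p33} V26={p6,p15,p25,p28,p35} V34={p10,p16,p18} V35={p1,p24,p33} V36={p10,p24,p34} V45={p3,p27,p30} V46={p6,p10,p14} V56={p17,p24,p32}
  V123={p20} V126={p35} V134={p18} V145={p27} V156={p32} V235={p33} V245={p30} V246={p6} V346={p10} V356={p24}
C dims 6,15,10; δ0: rk 5, SNF 1^5; δ1: rk 10, SNF 1^9·2
Ȟ^0 = (6 − 5) − 0 = 1, so Ȟ^0 ≅ Z
Ȟ^1 = (15 − 10) − 5 = 0, so Ȟ^1 ≅ 0
Ȟ^2 = (10 − 0) − 10 = 0 plus torsion [2], so Ȟ^2 ≅ Z/2

Ȟ^0 = Z; Ȟ^1 = 0; Ȟ^2 = Z/2


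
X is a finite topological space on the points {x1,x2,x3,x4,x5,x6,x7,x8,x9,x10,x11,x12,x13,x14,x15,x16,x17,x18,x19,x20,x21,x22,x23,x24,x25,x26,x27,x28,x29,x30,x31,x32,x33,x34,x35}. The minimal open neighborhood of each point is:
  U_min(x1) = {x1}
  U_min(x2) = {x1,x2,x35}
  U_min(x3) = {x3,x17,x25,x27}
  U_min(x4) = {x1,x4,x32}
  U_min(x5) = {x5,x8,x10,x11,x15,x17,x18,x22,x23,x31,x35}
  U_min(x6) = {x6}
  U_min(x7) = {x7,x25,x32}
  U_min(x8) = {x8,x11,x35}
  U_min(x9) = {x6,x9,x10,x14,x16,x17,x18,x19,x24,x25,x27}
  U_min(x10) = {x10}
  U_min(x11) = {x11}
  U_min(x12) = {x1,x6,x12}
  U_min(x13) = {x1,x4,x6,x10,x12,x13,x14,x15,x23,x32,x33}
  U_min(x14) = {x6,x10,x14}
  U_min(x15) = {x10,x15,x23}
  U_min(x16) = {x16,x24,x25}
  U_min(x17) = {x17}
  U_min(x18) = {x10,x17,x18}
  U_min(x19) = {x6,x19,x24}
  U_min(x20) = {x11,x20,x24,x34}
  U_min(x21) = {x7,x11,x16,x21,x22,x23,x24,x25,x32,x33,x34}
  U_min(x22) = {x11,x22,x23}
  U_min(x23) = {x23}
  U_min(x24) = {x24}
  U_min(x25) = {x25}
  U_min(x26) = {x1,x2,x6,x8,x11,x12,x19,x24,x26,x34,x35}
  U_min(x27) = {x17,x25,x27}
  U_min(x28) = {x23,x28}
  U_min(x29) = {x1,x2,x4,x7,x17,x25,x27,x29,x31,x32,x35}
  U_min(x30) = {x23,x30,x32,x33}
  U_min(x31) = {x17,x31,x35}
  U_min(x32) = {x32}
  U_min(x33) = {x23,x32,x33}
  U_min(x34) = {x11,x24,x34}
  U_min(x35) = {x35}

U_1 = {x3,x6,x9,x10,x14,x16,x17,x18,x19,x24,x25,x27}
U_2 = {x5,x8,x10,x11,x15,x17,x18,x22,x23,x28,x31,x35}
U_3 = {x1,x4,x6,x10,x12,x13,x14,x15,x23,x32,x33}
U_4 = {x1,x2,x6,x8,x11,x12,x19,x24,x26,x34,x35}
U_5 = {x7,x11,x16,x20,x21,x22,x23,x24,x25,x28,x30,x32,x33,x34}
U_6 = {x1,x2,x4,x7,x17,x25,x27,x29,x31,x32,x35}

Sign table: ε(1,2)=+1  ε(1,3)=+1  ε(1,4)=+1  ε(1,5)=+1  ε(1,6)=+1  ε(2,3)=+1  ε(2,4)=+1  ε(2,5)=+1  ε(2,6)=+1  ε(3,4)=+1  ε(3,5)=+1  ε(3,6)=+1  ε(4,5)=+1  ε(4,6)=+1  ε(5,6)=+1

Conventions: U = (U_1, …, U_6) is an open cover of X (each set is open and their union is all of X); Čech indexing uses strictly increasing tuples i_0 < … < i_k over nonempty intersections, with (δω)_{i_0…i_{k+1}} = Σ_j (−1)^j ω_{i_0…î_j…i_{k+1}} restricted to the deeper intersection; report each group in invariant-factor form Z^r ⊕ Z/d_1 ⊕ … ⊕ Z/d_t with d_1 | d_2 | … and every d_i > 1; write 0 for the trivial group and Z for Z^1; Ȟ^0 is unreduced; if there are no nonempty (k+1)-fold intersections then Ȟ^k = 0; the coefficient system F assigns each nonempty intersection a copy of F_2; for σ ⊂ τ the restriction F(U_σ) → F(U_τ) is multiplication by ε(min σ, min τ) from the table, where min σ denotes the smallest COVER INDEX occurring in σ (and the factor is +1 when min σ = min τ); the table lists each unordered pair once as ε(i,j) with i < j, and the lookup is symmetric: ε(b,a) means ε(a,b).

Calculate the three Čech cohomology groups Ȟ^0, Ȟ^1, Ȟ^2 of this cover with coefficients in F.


nonempty overlaps:
  U12={x10,x17,x18} U13={x6,x10,x14} U14={x6,x19,x24} U15={x16,x24,x25} U16={x17,x25,x27} U23={x10,x15,x23} U24={x8,x11,x35} U25={x11,x22,x23,x28} U26={x17,x31,x35} U34={x1,x6,x12} U35={x23,x32,x33} U36={x1,x4,x32} U45={x11,x24,x34} U46={x1,x2,x35} U56={x7,x25,x32}
  U123={x10} U126={x17} U134={x6} U145={x24} U156={x25} U235={x23} U245={x11} U246={x35} U346={x1} U356={x32}
C dims 6,15,10; δ0: rk_F2 5; δ1: rk_F2 9
degree 0: 6−5−0 = 1 → Ȟ^0 ≅ Z/2
degree 1: 15−9−5 = 1 → Ȟ^1 ≅ Z/2
degree 2: 10−0−9 = 1 → Ȟ^2 ≅ Z/2

Ȟ^0 ≅ Z/2, Ȟ^1 ≅ Z/2, Ȟ^2 ≅ Z/2


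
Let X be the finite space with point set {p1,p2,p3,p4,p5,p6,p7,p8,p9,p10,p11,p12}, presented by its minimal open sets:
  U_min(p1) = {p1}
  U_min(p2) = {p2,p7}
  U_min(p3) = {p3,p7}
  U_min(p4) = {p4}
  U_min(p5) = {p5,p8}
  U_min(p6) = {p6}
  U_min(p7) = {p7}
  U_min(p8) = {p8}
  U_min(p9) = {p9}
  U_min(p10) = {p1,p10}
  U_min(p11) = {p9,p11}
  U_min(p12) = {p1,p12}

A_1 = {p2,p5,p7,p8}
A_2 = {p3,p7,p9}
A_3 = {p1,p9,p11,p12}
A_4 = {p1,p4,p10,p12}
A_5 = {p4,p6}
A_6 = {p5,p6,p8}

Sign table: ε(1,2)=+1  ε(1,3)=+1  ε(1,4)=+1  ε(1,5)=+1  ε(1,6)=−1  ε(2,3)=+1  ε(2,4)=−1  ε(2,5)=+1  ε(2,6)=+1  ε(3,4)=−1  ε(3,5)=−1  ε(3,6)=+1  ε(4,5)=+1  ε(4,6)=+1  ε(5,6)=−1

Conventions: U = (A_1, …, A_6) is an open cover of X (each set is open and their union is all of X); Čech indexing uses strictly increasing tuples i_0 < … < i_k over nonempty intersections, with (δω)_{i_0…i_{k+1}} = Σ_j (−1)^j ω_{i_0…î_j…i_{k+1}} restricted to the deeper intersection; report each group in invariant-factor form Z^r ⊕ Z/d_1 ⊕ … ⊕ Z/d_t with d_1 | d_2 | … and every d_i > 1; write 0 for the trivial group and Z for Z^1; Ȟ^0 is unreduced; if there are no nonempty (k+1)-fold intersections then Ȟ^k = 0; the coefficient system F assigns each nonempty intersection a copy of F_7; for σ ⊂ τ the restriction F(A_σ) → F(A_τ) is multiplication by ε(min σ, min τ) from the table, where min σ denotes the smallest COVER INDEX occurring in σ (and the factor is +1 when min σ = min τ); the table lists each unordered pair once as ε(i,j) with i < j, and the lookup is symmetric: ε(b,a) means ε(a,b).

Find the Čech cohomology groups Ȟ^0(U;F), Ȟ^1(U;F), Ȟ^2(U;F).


nonempty intersections:
  A12={p7} A16={p5,p8} A23={p9} A34={p1,p12} A45={p4} A56={p6}
C dims 6,6; δ0: rk_F7 6
Ȟ^0: (6−6)−0=0 ⇒ 0
Ȟ^1: (6−0)−6=0 ⇒ 0
Ȟ^2: (0−0)−0=0 ⇒ 0

Ȟ^0(U;F) ≅ 0, Ȟ^1(U;F) ≅ 0 and Ȟ^2(U;F) ≅ 0


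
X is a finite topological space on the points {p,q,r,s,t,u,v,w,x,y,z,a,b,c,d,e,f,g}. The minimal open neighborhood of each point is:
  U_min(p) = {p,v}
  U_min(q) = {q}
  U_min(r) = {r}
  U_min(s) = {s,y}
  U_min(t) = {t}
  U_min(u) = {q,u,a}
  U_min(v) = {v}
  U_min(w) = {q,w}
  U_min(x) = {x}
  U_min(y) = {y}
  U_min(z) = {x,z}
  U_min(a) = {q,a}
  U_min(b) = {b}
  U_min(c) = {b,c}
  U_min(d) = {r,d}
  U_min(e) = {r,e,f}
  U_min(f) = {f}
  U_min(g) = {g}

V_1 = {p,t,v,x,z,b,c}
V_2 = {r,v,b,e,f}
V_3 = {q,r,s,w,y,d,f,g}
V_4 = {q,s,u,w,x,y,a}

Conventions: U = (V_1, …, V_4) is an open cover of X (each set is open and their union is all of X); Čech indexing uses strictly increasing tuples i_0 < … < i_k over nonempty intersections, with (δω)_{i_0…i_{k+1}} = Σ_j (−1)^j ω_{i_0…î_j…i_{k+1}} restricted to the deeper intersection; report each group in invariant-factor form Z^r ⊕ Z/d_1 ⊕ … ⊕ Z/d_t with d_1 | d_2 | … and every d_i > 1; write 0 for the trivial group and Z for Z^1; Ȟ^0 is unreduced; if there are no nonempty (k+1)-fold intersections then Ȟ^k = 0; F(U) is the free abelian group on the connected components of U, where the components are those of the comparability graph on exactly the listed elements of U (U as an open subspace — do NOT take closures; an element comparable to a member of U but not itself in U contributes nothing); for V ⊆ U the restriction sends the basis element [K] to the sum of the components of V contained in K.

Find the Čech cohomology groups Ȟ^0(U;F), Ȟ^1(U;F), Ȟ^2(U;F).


nonempty intersections:
  V12={v,b} V14={x} V23={r,f} V34={q,s,w,y}
components per intersection:
  V1: {p,v} {t} {x,z} {b,c}
  V2: {r,e,f} {v} {b}
  V3: {q,w} {r,d} {s,y} {f} {g}
  V4: {q,u,w,a} {s,y} {x}
  V12: {v} {b}
  V14: {x}
  V23: {r} {f}
  V34: {q,w} {s,y}
C dims 15,7; δ0: rk 7, SNF 1^7
Ȟ^0: (15−7)−0=8 ⇒ Z^8
Ȟ^1: (7−0)−7=0 ⇒ 0
Ȟ^2: (0−0)−0=0 ⇒ 0

Ȟ^0(U;F) ≅ Z^8; Ȟ^1(U;F) ≅ 0; Ȟ^2(U;F) ≅ 0


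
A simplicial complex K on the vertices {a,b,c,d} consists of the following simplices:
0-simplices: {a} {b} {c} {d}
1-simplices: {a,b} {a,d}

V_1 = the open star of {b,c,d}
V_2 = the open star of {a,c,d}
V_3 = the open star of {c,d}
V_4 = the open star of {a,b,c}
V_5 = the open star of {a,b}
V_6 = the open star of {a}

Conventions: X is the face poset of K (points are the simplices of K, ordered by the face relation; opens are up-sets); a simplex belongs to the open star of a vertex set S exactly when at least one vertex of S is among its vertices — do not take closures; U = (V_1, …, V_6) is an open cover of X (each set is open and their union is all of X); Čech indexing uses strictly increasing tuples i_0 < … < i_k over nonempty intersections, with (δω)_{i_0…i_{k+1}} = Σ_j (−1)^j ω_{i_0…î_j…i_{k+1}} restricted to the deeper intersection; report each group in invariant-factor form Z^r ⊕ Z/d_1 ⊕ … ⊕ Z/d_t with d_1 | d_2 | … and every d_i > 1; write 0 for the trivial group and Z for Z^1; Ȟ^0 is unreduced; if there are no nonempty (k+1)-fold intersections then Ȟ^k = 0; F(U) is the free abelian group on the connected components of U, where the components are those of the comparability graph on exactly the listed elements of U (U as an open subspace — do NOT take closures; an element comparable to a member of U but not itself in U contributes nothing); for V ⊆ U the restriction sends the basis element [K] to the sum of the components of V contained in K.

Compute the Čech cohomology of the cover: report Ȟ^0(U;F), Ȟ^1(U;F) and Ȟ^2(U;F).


Ȟ^0 ≅ Z^2, Ȟ^1 ≅ 0, Ȟ^2 ≅ 0

nerve of the cover:
  V1={{b},{c},{d},{a,b},{a,d}} V2={{a},{c},{d},{a,b},{a,d}} V3={{c},{d},{a,d}} V4={{a},{b},{c},{a,b},{a,d}} V5={{a},{b},{a,b},{a,d}} V6={{a},{a,b},{a,d}}
  V12={{c},{d},{a,b},{a,d}} V13={{c},{d},{a,d}} V14={{b},{c},{a,b},{a,d}} V15={{b},{a,b},{a,d}} V16={{a,b},{a,d}} V23={{c},{d},{a,d}} V24={{a},{c},{a,b},{a,d}} V25={{a},{a,b},{a,d}} V26={{a},{a,b},{a,d}} V34={{c},{a,d}} V35={{a,d}} V36={{a,d}} V45={{a},{b},{a,b},{a,d}} V46={{a},{a,b},{a,d}} V56={{a},{a,b},{a,d}}
  V123={{c},{d},{a,d}} V124={{c},{a,b},{a,d}} V125={{a,b},{a,d}} V126={{a,b},{a,d}} V134={{c},{a,d}} V135={{a,d}} V136={{a,d}} V145={{b},{a,b},{a,d}} V146={{a,b},{a,d}} V156={{a,b},{a,d}} V234={{c},{a,d}} V235={{a,d}} V236={{a,d}} V245={{a},{a,b},{a,d}} V246={{a},{a,b},{a,d}} V256={{a},{a,b},{a,d}} V345={{a,d}} V346={{a,d}} V356={{a,d}} V456={{a},{a,b},{a,d}}
  V1234={{c},{a,d}} V1235={{a,d}} V1236={{a,d}} V1245={{a,b},{a,d}} V1246={{a,b},{a,d}} V1256={{a,b},{a,d}} V1345={{a,d}} V1346={{a,d}} V1356={{a,d}} V1456={{a,b},{a,d}} V2345={{a,d}} V2346={{a,d}} V2356={{a,d}} V2456={{a},{a,b},{a,d}} V3456={{a,d}}
  V12345={{a,d}} V12346={{a,d}} V12356={{a,d}} V12456={{a,b},{a,d}} V13456={{a,d}} V23456={{a,d}}
  V123456={{a,d}}
components per intersection:
  V1: {{b},{a,b}} {{c}} {{d},{a,d}}
  V2: {{a},{d},{a,b},{a,d}} {{c}}
  V3: {{c}} {{d},{a,d}}
  V4: {{a},{b},{a,b},{a,d}} {{c}}
  V5: {{a},{b},{a,b},{a,d}}
  V6: {{a},{a,b},{a,d}}
  V12: {{c}} {{d},{a,d}} {{a,b}}
  V13: {{c}} {{d},{a,d}}
  V14: {{b},{a,b}} {{c}} {{a,d}}
  V15: {{b},{a,b}} {{a,d}}
  V16: {{a,b}} {{a,d}}
  V23: {{c}} {{d},{a,d}}
  V24: {{a},{a,b},{a,d}} {{c}}
  V25: {{a},{a,b},{a,d}}
  V26: {{a},{a,b},{a,d}}
  V34: {{c}} {{a,d}}
  V35: {{a,d}}
  V36: {{a,d}}
  V45: {{a},{b},{a,b},{a,d}}
  V46: {{a},{a,b},{a,d}}
  V56: {{a},{a,b},{a,d}}
  V123: {{c}} {{d},{a,d}}
  V124: {{c}} {{a,b}} {{a,d}}
  V125: {{a,b}} {{a,d}}
  V126: {{a,b}} {{a,d}}
  V134: {{c}} {{a,d}}
  V135: {{a,d}}
  V136: {{a,d}}
  V145: {{b},{a,b}} {{a,d}}
  V146: {{a,b}} {{a,d}}
  V156: {{a,b}} {{a,d}}
  V234: {{c}} {{a,d}}
  V235: {{a,d}}
  V236: {{a,d}}
  V245: {{a},{a,b},{a,d}}
  V246: {{a},{a,b},{a,d}}
  V256: {{a},{a,b},{a,d}}
  V345: {{a,d}}
  V346: {{a,d}}
  V356: {{a,d}}
  V456: {{a},{a,b},{a,d}}
  V1234: {{c}} {{a,d}}
  V1235: {{a,d}}
  V1236: {{a,d}}
  V1245: {{a,b}} {{a,d}}
  V1246: {{a,b}} {{a,d}}
  V1256: {{a,b}} {{a,d}}
  V1345: {{a,d}}
  V1346: {{a,d}}
  V1356: {{a,d}}
  V1456: {{a,b}} {{a,d}}
  V2345: {{a,d}}
  V2346: {{a,d}}
  V2356: {{a,d}}
  V2456: {{a},{a,b},{a,d}}
  V3456: {{a,d}}
  V12345: {{a,d}}
  V12346: {{a,d}}
  V12356: {{a,d}}
  V12456: {{a,b}} {{a,d}}
  V13456: {{a,d}}
  V23456: {{a,d}}
  V123456: {{a,d}}
C dims 11,25,30,20; δ0: rk 9, SNF 1^9; δ1: rk 16, SNF 1^16; δ2: rk 14, SNF 1^14
Ȟ^0 = (11 − 9) − 0 = 2, so Ȟ^0 ≅ Z^2
Ȟ^1 = (25 − 16) − 9 = 0, so Ȟ^1 ≅ 0
Ȟ^2 = (30 − 14) − 16 = 0, so Ȟ^2 ≅ 0


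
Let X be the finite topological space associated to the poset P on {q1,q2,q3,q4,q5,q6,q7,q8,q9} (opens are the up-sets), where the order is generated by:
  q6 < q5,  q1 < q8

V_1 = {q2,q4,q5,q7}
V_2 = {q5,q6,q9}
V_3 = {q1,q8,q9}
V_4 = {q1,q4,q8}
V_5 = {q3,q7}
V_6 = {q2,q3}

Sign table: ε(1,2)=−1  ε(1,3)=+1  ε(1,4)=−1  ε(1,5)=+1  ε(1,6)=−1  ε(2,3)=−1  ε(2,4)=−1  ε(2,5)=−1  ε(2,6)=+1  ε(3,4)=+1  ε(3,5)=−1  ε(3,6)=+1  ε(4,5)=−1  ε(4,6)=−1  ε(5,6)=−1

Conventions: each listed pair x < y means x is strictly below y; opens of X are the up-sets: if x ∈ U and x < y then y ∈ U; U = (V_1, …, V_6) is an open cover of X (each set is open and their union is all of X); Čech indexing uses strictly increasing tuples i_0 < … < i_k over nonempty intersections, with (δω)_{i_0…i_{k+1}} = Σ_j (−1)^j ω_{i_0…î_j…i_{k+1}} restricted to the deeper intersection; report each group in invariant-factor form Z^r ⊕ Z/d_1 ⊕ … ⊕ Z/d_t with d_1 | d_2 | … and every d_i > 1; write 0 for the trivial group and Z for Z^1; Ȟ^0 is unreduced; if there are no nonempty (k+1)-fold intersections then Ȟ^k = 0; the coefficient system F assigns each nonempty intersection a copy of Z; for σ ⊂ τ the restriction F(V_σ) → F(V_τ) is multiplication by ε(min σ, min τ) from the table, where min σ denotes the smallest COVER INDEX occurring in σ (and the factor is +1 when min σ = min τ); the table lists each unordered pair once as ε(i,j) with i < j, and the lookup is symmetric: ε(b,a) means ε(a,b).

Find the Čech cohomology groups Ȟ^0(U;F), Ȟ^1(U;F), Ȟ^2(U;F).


Ȟ^0 ≅ 0,  Ȟ^1 ≅ Z ⊕ Z/2,  Ȟ^2 ≅ 0

nonempty overlaps:
  V12={q5} V14={q4} V15={q7} V16={q2} V23={q9} V34={q1,q8} V56={q3}
C dims 6,7; δ0: rk 6, SNF 1^5·2
degree 0: 6−6−0 = 0 → Ȟ^0 ≅ 0
degree 1: 7−0−6 = 1 plus torsion [2] → Ȟ^1 ≅ Z ⊕ Z/2
degree 2: 0−0−0 = 0 → Ȟ^2 ≅ 0


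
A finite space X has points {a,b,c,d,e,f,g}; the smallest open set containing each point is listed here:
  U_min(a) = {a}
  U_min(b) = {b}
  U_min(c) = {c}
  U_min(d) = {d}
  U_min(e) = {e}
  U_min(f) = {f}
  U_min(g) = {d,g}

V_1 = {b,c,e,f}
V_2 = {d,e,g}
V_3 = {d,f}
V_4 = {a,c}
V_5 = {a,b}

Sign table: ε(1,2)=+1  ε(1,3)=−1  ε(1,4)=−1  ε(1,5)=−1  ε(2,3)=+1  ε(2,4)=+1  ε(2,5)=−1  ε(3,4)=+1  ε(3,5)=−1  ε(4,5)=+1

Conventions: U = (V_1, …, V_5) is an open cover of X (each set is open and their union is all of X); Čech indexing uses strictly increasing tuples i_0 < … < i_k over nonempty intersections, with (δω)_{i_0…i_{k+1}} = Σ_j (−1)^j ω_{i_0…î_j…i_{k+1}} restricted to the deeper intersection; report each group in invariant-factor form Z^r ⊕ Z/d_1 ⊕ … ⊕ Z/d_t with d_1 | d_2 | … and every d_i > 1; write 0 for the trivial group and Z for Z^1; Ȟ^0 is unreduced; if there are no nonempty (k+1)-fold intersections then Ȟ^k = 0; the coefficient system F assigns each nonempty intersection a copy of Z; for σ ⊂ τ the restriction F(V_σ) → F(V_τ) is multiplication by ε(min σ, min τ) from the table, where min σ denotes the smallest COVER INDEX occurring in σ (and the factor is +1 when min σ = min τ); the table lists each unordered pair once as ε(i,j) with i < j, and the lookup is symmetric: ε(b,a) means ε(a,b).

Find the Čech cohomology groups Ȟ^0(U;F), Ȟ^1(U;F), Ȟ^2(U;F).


Ȟ^0(U;F) ≅ 0, Ȟ^1(U;F) ≅ Z ⊕ Z/2, Ȟ^2(U;F) ≅ 0

intersection data:
  V12={e} V13={f} V14={c} V15={b} V23={d} V45={a}
C dims 5,6; δ0: rk 5, SNF 1^4·2
Ȟ^0 = (5 − 5) − 0 = 0, so Ȟ^0 ≅ 0
Ȟ^1 = (6 − 0) − 5 = 1 plus torsion [2], so Ȟ^1 ≅ Z ⊕ Z/2
Ȟ^2 = (0 − 0) − 0 = 0, so Ȟ^2 ≅ 0


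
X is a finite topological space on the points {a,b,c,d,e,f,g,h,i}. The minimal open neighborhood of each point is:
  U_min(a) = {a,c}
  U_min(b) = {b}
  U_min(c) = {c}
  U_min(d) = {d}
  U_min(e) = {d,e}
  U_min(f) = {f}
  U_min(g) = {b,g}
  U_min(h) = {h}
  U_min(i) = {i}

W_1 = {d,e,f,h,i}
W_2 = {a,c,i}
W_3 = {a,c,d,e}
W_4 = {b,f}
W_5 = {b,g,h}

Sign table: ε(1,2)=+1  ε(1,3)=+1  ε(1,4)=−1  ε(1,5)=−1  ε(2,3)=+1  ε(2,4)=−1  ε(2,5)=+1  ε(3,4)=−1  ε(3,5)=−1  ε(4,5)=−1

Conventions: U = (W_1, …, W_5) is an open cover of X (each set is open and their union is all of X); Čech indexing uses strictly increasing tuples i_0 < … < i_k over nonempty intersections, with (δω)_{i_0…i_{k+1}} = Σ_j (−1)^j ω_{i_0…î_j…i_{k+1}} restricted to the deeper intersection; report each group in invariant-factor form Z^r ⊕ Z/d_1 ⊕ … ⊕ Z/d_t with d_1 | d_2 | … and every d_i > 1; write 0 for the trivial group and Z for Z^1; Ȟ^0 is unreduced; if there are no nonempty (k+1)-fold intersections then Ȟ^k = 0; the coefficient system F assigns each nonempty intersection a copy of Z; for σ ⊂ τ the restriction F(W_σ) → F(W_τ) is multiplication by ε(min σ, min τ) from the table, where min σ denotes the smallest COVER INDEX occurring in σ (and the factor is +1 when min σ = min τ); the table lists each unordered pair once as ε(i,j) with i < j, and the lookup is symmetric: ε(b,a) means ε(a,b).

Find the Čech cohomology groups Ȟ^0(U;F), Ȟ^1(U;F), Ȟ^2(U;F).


nonempty intersections:
  W12={i} W13={d,e} W14={f} W15={h} W23={a,c} W45={b}
C dims 5,6; δ0: rk 5, SNF 1^4·2
Ȟ^0: (5−5)−0=0 ⇒ 0
Ȟ^1: (6−0)−5=1 plus torsion [2] ⇒ Z ⊕ Z/2
Ȟ^2: (0−0)−0=0 ⇒ 0

Ȟ^0(U;F) ≅ 0, Ȟ^1(U;F) ≅ Z ⊕ Z/2, Ȟ^2(U;F) ≅ 0


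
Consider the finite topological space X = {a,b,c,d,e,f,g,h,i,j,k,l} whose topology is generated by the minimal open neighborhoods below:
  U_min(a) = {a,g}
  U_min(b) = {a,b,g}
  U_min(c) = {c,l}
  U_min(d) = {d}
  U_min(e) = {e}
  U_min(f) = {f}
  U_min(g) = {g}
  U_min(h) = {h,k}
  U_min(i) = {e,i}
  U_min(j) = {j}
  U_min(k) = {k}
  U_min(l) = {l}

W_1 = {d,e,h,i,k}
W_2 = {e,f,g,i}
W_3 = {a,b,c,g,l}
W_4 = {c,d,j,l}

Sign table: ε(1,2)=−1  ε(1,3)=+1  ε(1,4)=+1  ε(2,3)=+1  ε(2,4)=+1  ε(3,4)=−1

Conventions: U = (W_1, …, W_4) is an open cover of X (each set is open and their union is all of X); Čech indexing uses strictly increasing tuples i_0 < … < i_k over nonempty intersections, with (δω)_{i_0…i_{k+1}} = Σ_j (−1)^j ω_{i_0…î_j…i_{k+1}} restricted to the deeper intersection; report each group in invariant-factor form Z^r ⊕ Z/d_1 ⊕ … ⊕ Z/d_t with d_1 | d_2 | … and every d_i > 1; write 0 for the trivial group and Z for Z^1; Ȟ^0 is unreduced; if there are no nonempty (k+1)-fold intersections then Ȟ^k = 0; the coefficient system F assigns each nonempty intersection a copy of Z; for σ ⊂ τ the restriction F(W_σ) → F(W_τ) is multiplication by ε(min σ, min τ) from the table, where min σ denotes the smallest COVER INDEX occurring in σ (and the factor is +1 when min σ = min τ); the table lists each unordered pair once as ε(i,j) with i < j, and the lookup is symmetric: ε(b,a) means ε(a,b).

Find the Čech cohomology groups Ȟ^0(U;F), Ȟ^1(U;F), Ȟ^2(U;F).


nerve of the cover:
  W12={e,i} W14={d} W23={g} W34={c,l}
C dims 4,4; δ0: rk 3, SNF 1^3
Ȟ^0 = (4 − 3) − 0 = 1, so Ȟ^0 ≅ Z
Ȟ^1 = (4 − 0) − 3 = 1, so Ȟ^1 ≅ Z
Ȟ^2 = (0 − 0) − 0 = 0, so Ȟ^2 ≅ 0

Ȟ^0 ≅ Z,  Ȟ^1 ≅ Z,  Ȟ^2 ≅ 0


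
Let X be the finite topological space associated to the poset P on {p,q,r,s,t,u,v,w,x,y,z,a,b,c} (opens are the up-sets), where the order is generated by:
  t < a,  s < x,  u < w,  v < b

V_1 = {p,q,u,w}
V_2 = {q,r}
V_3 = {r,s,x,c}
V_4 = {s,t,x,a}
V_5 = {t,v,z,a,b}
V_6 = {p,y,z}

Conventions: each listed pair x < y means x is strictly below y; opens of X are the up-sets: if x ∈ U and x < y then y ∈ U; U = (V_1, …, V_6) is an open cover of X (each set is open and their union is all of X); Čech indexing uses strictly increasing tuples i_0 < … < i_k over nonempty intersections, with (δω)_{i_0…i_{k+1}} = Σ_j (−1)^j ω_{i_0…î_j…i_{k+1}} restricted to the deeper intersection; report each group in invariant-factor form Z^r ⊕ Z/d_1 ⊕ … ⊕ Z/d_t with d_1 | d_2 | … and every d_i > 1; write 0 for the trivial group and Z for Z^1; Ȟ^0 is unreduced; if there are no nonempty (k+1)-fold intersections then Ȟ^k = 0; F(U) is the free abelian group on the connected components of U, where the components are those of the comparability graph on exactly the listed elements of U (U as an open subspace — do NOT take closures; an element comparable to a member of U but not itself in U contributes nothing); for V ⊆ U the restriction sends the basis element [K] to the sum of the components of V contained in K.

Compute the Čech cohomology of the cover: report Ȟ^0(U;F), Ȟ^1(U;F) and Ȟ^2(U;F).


Ȟ^0 = Z^10; Ȟ^1 = 0; Ȟ^2 = 0

nonempty overlaps:
  V12={q} V16={p} V23={r} V34={s,x} V45={t,a} V56={z}
components per intersection:
  V1: {p} {q} {u,w}
  V2: {q} {r}
  V3: {r} {s,x} {c}
  V4: {s,x} {t,a}
  V5: {t,a} {v,b} {z}
  V6: {p} {y} {z}
  V12: {q}
  V16: {p}
  V23: {r}
  V34: {s,x}
  V45: {t,a}
  V56: {z}
C dims 16,6; δ0: rk 6, SNF 1^6
degree 0: 16−6−0 = 10 → Ȟ^0 ≅ Z^10
degree 1: 6−0−6 = 0 → Ȟ^1 ≅ 0
degree 2: 0−0−0 = 0 → Ȟ^2 ≅ 0


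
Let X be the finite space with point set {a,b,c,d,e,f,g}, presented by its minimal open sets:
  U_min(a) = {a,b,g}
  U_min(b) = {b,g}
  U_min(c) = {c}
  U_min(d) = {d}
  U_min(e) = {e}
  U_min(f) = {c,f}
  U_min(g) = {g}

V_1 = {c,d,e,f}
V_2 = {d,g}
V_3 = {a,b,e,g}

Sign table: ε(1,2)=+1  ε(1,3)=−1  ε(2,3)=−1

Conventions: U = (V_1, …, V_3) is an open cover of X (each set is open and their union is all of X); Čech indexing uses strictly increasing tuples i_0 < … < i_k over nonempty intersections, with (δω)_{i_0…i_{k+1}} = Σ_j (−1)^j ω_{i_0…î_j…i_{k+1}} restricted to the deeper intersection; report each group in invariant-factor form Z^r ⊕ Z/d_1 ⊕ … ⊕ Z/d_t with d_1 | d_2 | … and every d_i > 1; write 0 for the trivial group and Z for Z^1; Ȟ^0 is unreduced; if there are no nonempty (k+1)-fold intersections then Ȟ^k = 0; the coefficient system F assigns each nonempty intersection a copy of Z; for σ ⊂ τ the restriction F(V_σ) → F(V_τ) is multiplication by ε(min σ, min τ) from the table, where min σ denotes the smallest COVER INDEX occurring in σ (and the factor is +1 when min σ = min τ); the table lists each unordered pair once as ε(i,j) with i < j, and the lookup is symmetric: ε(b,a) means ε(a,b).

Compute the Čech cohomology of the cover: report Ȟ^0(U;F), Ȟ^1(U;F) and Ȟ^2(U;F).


Ȟ^0 = Z; Ȟ^1 = Z; Ȟ^2 = 0

nonempty overlaps:
  V12={d} V13={e} V23={g}
C dims 3,3; δ0: rk 2, SNF 1^2
degree 0: 3−2−0 = 1 → Ȟ^0 ≅ Z
degree 1: 3−0−2 = 1 → Ȟ^1 ≅ Z
degree 2: 0−0−0 = 0 → Ȟ^2 ≅ 0


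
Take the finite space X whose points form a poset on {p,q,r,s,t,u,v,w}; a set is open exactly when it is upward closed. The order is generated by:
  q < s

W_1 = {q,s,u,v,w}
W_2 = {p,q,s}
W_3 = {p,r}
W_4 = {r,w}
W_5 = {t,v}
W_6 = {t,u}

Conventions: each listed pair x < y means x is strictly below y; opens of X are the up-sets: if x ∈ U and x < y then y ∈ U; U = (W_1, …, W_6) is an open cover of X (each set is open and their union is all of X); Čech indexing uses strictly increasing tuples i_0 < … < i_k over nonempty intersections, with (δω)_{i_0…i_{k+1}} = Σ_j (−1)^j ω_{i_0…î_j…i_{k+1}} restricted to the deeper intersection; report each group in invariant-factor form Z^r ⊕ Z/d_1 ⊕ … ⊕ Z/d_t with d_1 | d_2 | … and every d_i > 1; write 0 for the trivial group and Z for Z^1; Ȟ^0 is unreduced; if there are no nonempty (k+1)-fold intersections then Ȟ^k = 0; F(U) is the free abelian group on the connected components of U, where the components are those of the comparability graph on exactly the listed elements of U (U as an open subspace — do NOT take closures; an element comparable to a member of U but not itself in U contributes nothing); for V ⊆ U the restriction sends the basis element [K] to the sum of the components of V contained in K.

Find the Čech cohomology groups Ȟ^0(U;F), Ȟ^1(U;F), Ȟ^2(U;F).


Ȟ^0 ≅ Z^7, Ȟ^1 ≅ 0 and Ȟ^2 ≅ 0

cover nerve:
  W12={q,s} W14={w} W15={v} W16={u} W23={p} W34={r} W56={t}
components per intersection:
  W1: {q,s} {u} {v} {w}
  W2: {p} {q,s}
  W3: {p} {r}
  W4: {r} {w}
  W5: {t} {v}
  W6: {t} {u}
  W12: {q,s}
  W14: {w}
  W15: {v}
  W16: {u}
  W23: {p}
  W34: {r}
  W56: {t}
C dims 14,7; δ0: rk 7, SNF 1^7
Ȟ^0: (14−7)−0=7 ⇒ Z^7
Ȟ^1: (7−0)−7=0 ⇒ 0
Ȟ^2: (0−0)−0=0 ⇒ 0


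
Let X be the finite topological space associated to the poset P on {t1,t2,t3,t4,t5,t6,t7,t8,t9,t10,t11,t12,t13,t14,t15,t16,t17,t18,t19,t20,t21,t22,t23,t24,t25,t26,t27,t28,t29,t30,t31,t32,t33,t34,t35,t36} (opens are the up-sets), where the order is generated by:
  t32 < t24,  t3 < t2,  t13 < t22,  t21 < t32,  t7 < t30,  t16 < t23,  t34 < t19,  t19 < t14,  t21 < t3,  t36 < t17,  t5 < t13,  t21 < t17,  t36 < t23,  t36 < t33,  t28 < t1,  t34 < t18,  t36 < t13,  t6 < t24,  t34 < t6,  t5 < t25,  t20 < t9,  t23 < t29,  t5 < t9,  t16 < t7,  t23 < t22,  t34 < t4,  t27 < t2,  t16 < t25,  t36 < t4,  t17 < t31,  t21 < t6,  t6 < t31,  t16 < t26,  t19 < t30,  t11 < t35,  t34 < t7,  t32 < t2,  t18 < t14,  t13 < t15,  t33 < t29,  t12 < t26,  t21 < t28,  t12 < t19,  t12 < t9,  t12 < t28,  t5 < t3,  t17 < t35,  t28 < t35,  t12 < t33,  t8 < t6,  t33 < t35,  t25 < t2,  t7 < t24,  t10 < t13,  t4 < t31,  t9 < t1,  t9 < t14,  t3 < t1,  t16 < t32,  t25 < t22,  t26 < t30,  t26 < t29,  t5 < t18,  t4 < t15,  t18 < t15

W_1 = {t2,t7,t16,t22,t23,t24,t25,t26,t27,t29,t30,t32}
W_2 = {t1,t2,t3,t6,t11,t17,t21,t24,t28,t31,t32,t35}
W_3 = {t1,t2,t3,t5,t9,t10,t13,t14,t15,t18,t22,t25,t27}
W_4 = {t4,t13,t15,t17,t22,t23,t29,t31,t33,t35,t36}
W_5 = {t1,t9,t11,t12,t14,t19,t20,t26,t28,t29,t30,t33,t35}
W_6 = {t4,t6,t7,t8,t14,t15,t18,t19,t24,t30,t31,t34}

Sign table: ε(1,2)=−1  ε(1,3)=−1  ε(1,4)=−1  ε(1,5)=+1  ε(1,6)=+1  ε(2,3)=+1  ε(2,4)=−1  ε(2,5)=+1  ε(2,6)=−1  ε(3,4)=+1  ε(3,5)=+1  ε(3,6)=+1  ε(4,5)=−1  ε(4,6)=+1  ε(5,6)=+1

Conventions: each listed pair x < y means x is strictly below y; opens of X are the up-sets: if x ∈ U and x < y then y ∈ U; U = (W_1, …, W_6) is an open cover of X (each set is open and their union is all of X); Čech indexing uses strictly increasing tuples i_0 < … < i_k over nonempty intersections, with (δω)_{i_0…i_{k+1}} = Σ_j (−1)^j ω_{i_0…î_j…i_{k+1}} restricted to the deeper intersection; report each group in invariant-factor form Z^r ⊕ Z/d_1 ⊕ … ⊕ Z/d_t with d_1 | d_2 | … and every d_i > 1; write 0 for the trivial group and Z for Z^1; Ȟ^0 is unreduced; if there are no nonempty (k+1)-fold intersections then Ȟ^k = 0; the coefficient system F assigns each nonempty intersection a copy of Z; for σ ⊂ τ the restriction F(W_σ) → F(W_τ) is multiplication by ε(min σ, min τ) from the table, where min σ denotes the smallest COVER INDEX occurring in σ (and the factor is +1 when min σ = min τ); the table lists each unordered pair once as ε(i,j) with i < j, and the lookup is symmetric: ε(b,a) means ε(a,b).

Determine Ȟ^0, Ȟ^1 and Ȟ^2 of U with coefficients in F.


nonempty overlaps:
  W12={t2,t24,t32} W13={t2,t22,t25,t27} W14={t22,t23,t29} W15={t26,t29,t30} W16={t7,t24,t30} W23={t1,t2,t3} W24={t17,t31,t35} W25={t1,t11,t28,t35} W26={t6,t24,t31} W34={t13,t15,t22} W35={t1,t9,t14} W36={t14,t15,t18} W45={t29,t33,t35} W46={t4,t15,t31} W56={t14,t19,t30}
  W123={t2} W126={t24} W134={t22} W145={t29} W156={t30} W235={t1} W245={t35} W246={t31} W346={t15} W356={t14}
C dims 6,15,10; δ0: rk 6, SNF 1^5·2; δ1: rk 9, SNF 1^9
degree 0: 6−6−0 = 0 → Ȟ^0 ≅ 0
degree 1: 15−9−6 = 0 plus torsion [2] → Ȟ^1 ≅ Z/2
degree 2: 10−0−9 = 1 → Ȟ^2 ≅ Z

Ȟ^0 ≅ 0,  Ȟ^1 ≅ Z/2,  Ȟ^2 ≅ Z


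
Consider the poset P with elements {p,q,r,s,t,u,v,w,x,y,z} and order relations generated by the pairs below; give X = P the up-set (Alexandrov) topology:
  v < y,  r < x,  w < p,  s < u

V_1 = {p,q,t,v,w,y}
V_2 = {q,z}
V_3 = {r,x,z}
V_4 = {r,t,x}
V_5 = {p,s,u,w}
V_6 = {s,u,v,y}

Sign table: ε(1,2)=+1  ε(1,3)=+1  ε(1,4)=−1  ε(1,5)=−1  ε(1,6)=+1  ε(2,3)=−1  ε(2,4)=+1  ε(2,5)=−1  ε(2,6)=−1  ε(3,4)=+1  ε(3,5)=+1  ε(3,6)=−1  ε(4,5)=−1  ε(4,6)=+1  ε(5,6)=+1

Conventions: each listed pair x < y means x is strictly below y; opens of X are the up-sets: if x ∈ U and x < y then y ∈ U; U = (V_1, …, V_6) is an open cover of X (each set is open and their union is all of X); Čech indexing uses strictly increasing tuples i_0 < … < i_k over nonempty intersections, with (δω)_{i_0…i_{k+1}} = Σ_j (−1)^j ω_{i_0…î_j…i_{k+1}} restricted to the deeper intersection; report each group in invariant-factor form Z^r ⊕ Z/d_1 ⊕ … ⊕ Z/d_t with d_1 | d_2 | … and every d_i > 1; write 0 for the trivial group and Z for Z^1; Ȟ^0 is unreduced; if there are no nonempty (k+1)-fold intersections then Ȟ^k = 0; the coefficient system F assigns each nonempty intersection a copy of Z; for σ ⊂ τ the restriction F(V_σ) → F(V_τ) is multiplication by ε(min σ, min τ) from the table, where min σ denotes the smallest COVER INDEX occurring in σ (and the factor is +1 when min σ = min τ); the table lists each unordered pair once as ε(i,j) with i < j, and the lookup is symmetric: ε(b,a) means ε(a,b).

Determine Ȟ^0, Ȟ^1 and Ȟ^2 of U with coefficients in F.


nonempty overlaps:
  V12={q} V14={t} V15={p,w} V16={v,y} V23={z} V34={r,x} V56={s,u}
C dims 6,7; δ0: rk 6, SNF 1^5·2
degree 0: 6−6−0 = 0 → Ȟ^0 ≅ 0
degree 1: 7−0−6 = 1 plus torsion [2] → Ȟ^1 ≅ Z ⊕ Z/2
degree 2: 0−0−0 = 0 → Ȟ^2 ≅ 0

Ȟ^0 = 0, Ȟ^1 = Z ⊕ Z/2 and Ȟ^2 = 0


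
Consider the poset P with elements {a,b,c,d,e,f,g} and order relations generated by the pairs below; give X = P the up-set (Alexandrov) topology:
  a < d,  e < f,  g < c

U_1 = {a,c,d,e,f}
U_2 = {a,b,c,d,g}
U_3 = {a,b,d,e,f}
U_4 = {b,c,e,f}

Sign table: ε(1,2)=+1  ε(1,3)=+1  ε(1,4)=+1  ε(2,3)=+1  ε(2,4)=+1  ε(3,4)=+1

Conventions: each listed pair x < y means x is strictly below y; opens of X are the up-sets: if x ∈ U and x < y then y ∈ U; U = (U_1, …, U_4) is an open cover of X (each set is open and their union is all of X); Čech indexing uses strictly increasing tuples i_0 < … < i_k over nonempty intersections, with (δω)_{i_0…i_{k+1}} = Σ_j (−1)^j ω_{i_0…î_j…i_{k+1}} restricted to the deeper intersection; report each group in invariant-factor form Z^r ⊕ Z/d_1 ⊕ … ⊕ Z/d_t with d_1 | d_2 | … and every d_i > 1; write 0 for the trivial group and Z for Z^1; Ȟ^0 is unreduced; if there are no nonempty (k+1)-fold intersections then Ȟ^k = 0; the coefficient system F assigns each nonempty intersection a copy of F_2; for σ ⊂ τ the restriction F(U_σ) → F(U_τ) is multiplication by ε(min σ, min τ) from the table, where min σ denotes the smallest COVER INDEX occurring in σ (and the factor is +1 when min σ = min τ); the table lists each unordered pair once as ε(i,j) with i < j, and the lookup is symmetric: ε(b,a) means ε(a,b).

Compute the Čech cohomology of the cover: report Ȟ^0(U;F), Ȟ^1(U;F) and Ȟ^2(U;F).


cover nerve:
  U12={a,c,d} U13={a,d,e,f} U14={c,e,f} U23={a,b,d} U24={b,c} U34={b,e,f}
  U123={a,d} U124={c} U134={e,f} U234={b}
C dims 4,6,4; δ0: rk_F2 3; δ1: rk_F2 3
Ȟ^0: (4−3)−0=1 ⇒ Z/2
Ȟ^1: (6−3)−3=0 ⇒ 0
Ȟ^2: (4−0)−3=1 ⇒ Z/2

Ȟ^0 = Z/2; Ȟ^1 = 0; Ȟ^2 = Z/2
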